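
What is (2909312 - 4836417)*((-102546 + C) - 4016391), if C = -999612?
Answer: 9863981370645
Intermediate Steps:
(2909312 - 4836417)*((-102546 + C) - 4016391) = (2909312 - 4836417)*((-102546 - 999612) - 4016391) = -1927105*(-1102158 - 4016391) = -1927105*(-5118549) = 9863981370645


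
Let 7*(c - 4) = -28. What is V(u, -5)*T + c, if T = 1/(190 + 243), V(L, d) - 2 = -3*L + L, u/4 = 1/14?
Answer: 10/3031 ≈ 0.0032992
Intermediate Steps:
u = 2/7 (u = 4/14 = 4*(1/14) = 2/7 ≈ 0.28571)
c = 0 (c = 4 + (1/7)*(-28) = 4 - 4 = 0)
V(L, d) = 2 - 2*L (V(L, d) = 2 + (-3*L + L) = 2 - 2*L)
T = 1/433 ≈ 0.0023095
V(u, -5)*T + c = (2 - 2*2/7)*(1/433) + 0 = (2 - 4/7)*(1/433) + 0 = (10/7)*(1/433) + 0 = 10/3031 + 0 = 10/3031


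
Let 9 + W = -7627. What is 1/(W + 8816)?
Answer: 1/1180 ≈ 0.00084746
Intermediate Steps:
W = -7636 (W = -9 - 7627 = -7636)
1/(W + 8816) = 1/(-7636 + 8816) = 1/1180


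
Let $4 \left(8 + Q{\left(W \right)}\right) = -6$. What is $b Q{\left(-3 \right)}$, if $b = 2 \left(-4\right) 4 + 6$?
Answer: $247$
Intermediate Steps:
$Q{\left(W \right)} = - \frac{19}{2}$ ($Q{\left(W \right)} = -8 + \frac{1}{4} \left(-6\right) = -8 - \frac{3}{2} = - \frac{19}{2}$)
$b = -26$ ($b = \left(-8\right) 4 + 6 = -32 + 6 = -26$)
$b Q{\left(-3 \right)} = \left(-26\right) \left(- \frac{19}{2}\right) = 247$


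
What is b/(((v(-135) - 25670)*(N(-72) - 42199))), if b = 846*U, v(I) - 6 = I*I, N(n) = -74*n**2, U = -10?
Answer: -1692/633527557 ≈ -2.6708e-6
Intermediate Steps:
v(I) = 6 + I**2 (v(I) = 6 + I*I = 6 + I**2)
b = -8460 (b = 846*(-10) = -8460)
b/(((v(-135) - 25670)*(N(-72) - 42199))) = -8460*1/((-74*(-72)**2 - 42199)*((6 + (-135)**2) - 25670)) = -8460*1/((-74*5184 - 42199)*((6 + 18225) - 25670)) = -8460*1/((-383616 - 42199)*(18231 - 25670)) = -8460/((-7439*(-425815))) = -8460/3167637785 = -8460*1/3167637785 = -1692/633527557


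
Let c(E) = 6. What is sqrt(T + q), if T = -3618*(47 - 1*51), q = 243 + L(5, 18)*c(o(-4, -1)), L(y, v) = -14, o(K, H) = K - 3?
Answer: sqrt(14631) ≈ 120.96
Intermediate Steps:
o(K, H) = -3 + K
q = 159 (q = 243 - 14*6 = 243 - 84 = 159)
T = 14472 (T = -3618*(47 - 51) = -3618*(-4) = 14472)
sqrt(T + q) = sqrt(14472 + 159) = sqrt(14631)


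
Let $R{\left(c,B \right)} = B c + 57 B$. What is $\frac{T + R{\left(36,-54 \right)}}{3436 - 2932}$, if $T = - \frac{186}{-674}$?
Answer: $- \frac{564107}{56616} \approx -9.9637$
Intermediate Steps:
$T = \frac{93}{337}$ ($T = \left(-186\right) \left(- \frac{1}{674}\right) = \frac{93}{337} \approx 0.27596$)
$R{\left(c,B \right)} = 57 B + B c$
$\frac{T + R{\left(36,-54 \right)}}{3436 - 2932} = \frac{\frac{93}{337} - 54 \left(57 + 36\right)}{3436 - 2932} = \frac{\frac{93}{337} - 5022}{504} = \left(\frac{93}{337} - 5022\right) \frac{1}{504} = \left(- \frac{1692321}{337}\right) \frac{1}{504} = - \frac{564107}{56616}$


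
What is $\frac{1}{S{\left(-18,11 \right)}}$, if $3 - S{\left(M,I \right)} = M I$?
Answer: $\frac{1}{201} \approx 0.0049751$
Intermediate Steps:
$S{\left(M,I \right)} = 3 - I M$ ($S{\left(M,I \right)} = 3 - M I = 3 - I M$)
$\frac{1}{S{\left(-18,11 \right)}} = \frac{1}{3 - 11 \left(-18\right)} = \frac{1}{3 + 198} = \frac{1}{201}$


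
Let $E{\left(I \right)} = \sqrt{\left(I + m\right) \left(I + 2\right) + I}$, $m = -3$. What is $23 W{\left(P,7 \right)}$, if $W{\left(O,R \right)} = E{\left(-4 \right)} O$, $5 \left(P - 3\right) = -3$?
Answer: $\frac{276 \sqrt{10}}{5} \approx 174.56$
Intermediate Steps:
$P = \frac{12}{5}$ ($P = 3 + \frac{1}{5} \left(-3\right) = 3 - \frac{3}{5} = \frac{12}{5} \approx 2.4$)
$E{\left(I \right)} = \sqrt{I + \left(-3 + I\right) \left(2 + I\right)}$ ($E{\left(I \right)} = \sqrt{\left(I - 3\right) \left(I + 2\right) + I} = \sqrt{\left(-3 + I\right) \left(2 + I\right) + I} = \sqrt{I + \left(-3 + I\right) \left(2 + I\right)}$)
$W{\left(O,R \right)} = O \sqrt{10}$ ($W{\left(O,R \right)} = \sqrt{-6 + \left(-4\right)^{2}} O = \sqrt{-6 + 16} O = \sqrt{10} O = O \sqrt{10}$)
$23 W{\left(P,7 \right)} = 23 \frac{12 \sqrt{10}}{5} = \frac{276 \sqrt{10}}{5}$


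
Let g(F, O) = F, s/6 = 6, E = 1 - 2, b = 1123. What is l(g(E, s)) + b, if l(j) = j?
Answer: 1122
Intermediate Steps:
E = -1
s = 36 (s = 6*6 = 36)
l(g(E, s)) + b = -1 + 1123 = 1122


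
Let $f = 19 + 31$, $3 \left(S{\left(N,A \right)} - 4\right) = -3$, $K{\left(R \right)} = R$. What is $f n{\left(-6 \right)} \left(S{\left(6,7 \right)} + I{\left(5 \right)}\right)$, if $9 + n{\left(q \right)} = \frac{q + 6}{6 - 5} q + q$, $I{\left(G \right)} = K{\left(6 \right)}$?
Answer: $-6750$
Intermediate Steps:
$I{\left(G \right)} = 6$
$S{\left(N,A \right)} = 3$ ($S{\left(N,A \right)} = 4 + \frac{1}{3} \left(-3\right) = 4 - 1 = 3$)
$n{\left(q \right)} = -9 + q + q \left(6 + q\right)$ ($n{\left(q \right)} = -9 + \left(\frac{q + 6}{6 - 5} q + q\right) = -9 + \left(\frac{6 + q}{1} q + q\right) = -9 + \left(\left(6 + q\right) 1 q + q\right) = -9 + \left(\left(6 + q\right) q + q\right) = -9 + \left(q \left(6 + q\right) + q\right) = -9 + \left(q + q \left(6 + q\right)\right) = -9 + q + q \left(6 + q\right)$)
$f = 50$
$f n{\left(-6 \right)} \left(S{\left(6,7 \right)} + I{\left(5 \right)}\right) = 50 \left(-9 + \left(-6\right)^{2} + 7 \left(-6\right)\right) \left(3 + 6\right) = 50 \left(-9 + 36 - 42\right) 9 = 50 \left(-15\right) 9 = \left(-750\right) 9 = -6750$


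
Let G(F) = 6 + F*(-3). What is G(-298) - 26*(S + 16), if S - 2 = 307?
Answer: -7550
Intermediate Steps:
S = 309 (S = 2 + 307 = 309)
G(F) = 6 - 3*F
G(-298) - 26*(S + 16) = (6 - 3*(-298)) - 26*(309 + 16) = (6 + 894) - 26*325 = 900 - 8450 = -7550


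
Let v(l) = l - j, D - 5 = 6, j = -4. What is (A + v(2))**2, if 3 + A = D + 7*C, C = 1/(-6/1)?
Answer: 5929/36 ≈ 164.69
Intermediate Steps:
D = 11 (D = 5 + 6 = 11)
v(l) = 4 + l (v(l) = l - 1*(-4) = l + 4 = 4 + l)
C = -1/6 (C = 1/(-6*1) = 1/(-6) = 1*(-1/6) = -1/6 ≈ -0.16667)
A = 41/6 (A = -3 + (11 + 7*(-1/6)) = -3 + (11 - 7/6) = -3 + 59/6 = 41/6 ≈ 6.8333)
(A + v(2))**2 = (41/6 + (4 + 2))**2 = (41/6 + 6)**2 = (77/6)**2 = 5929/36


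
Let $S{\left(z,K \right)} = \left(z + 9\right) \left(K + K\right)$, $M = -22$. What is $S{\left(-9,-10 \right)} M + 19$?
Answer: $19$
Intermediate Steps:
$S{\left(z,K \right)} = 2 K \left(9 + z\right)$ ($S{\left(z,K \right)} = \left(9 + z\right) 2 K = 2 K \left(9 + z\right)$)
$S{\left(-9,-10 \right)} M + 19 = 2 \left(-10\right) \left(9 - 9\right) \left(-22\right) + 19 = 2 \left(-10\right) 0 \left(-22\right) + 19 = 0 \left(-22\right) + 19 = 0 + 19 = 19$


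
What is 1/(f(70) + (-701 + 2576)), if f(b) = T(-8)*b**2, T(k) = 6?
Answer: 1/31275 ≈ 3.1974e-5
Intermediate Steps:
f(b) = 6*b**2
1/(f(70) + (-701 + 2576)) = 1/(6*70**2 + (-701 + 2576)) = 1/(6*4900 + 1875) = 1/(29400 + 1875) = 1/31275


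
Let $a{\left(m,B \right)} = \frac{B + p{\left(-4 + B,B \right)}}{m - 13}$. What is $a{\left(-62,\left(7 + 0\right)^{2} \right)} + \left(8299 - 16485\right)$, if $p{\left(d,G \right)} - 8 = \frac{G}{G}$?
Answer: $- \frac{614008}{75} \approx -8186.8$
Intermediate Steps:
$p{\left(d,G \right)} = 9$ ($p{\left(d,G \right)} = 8 + \frac{G}{G} = 8 + 1 = 9$)
$a{\left(m,B \right)} = \frac{9 + B}{-13 + m}$ ($a{\left(m,B \right)} = \frac{B + 9}{m - 13} = \frac{9 + B}{-13 + m}$)
$a{\left(-62,\left(7 + 0\right)^{2} \right)} + \left(8299 - 16485\right) = \frac{9 + \left(7 + 0\right)^{2}}{-13 - 62} + \left(8299 - 16485\right) = \frac{9 + 7^{2}}{-75} + \left(8299 - 16485\right) = - \frac{9 + 49}{75} - 8186 = \left(- \frac{1}{75}\right) 58 - 8186 = - \frac{58}{75} - 8186 = - \frac{614008}{75}$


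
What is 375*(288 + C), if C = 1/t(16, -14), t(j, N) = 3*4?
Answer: 432125/4 ≈ 1.0803e+5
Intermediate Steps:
t(j, N) = 12
C = 1/12 ≈ 0.083333
375*(288 + C) = 375*(288 + 1/12) = 375*(3457/12) = 432125/4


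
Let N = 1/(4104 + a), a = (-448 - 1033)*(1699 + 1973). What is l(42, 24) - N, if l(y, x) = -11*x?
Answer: -1434609791/5434128 ≈ -264.00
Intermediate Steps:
a = -5438232 (a = -1481*3672 = -5438232)
N = -1/5434128 (N = 1/(4104 - 5438232) = 1/(-5434128) = -1/5434128 ≈ -1.8402e-7)
l(42, 24) - N = -11*24 - 1*(-1/5434128) = -264 + 1/5434128 = -1434609791/5434128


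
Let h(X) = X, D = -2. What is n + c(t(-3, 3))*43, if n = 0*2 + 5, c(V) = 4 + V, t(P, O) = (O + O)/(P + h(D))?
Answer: 627/5 ≈ 125.40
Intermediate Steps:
t(P, O) = 2*O/(-2 + P) (t(P, O) = (O + O)/(P - 2) = (2*O)/(-2 + P) = 2*O/(-2 + P))
n = 5 (n = 0 + 5 = 5)
n + c(t(-3, 3))*43 = 5 + (4 + 2*3/(-2 - 3))*43 = 5 + (4 + 2*3/(-5))*43 = 5 + (4 + 2*3*(-⅕))*43 = 5 + (4 - 6/5)*43 = 5 + (14/5)*43 = 5 + 602/5 = 627/5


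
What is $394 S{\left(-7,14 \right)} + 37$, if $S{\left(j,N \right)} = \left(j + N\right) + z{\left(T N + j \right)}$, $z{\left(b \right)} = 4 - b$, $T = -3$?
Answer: $23677$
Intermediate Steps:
$S{\left(j,N \right)} = 4 + 4 N$ ($S{\left(j,N \right)} = \left(j + N\right) - \left(-4 + j - 3 N\right) = \left(N + j\right) - \left(-4 + j - 3 N\right) = \left(N + j\right) + \left(4 + \left(- j + 3 N\right)\right) = \left(N + j\right) + \left(4 - j + 3 N\right) = 4 + 4 N$)
$394 S{\left(-7,14 \right)} + 37 = 394 \left(4 + 4 \cdot 14\right) + 37 = 394 \left(4 + 56\right) + 37 = 394 \cdot 60 + 37 = 23640 + 37 = 23677$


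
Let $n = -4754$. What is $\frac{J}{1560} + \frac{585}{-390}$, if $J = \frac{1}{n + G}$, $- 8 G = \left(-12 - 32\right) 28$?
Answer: $- \frac{10764001}{7176000} \approx -1.5$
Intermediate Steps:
$G = 154$ ($G = - \frac{\left(-12 - 32\right) 28}{8} = - \frac{\left(-44\right) 28}{8} = \left(- \frac{1}{8}\right) \left(-1232\right) = 154$)
$J = - \frac{1}{4600}$ ($J = \frac{1}{-4754 + 154} = \frac{1}{-4600} = - \frac{1}{4600} \approx -0.00021739$)
$\frac{J}{1560} + \frac{585}{-390} = - \frac{1}{4600 \cdot 1560} + \frac{585}{-390} = \left(- \frac{1}{4600}\right) \frac{1}{1560} + 585 \left(- \frac{1}{390}\right) = - \frac{1}{7176000} - \frac{3}{2} = - \frac{10764001}{7176000}$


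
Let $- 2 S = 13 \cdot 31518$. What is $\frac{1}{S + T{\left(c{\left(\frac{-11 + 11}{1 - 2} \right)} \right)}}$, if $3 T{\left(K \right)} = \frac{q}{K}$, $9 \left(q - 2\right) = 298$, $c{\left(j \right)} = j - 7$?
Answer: $- \frac{189}{38720179} \approx -4.8812 \cdot 10^{-6}$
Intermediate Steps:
$c{\left(j \right)} = -7 + j$ ($c{\left(j \right)} = j - 7 = -7 + j$)
$q = \frac{316}{9}$ ($q = 2 + \frac{1}{9} \cdot 298 = 2 + \frac{298}{9} = \frac{316}{9} \approx 35.111$)
$S = -204867$ ($S = - \frac{13 \cdot 31518}{2} = \left(- \frac{1}{2}\right) 409734 = -204867$)
$T{\left(K \right)} = \frac{316}{27 K}$ ($T{\left(K \right)} = \frac{\frac{316}{9} \frac{1}{K}}{3} = \frac{316}{27 K}$)
$\frac{1}{S + T{\left(c{\left(\frac{-11 + 11}{1 - 2} \right)} \right)}} = \frac{1}{-204867 + \frac{316}{27 \left(-7 + \frac{-11 + 11}{1 - 2}\right)}} = \frac{1}{-204867 + \frac{316}{27 \left(-7 + \frac{0}{-1}\right)}} = \frac{1}{-204867 + \frac{316}{27 \left(-7 + 0 \left(-1\right)\right)}} = \frac{1}{-204867 + \frac{316}{27 \left(-7 + 0\right)}} = \frac{1}{-204867 + \frac{316}{27 \left(-7\right)}} = \frac{1}{-204867 + \frac{316}{27} \left(- \frac{1}{7}\right)} = \frac{1}{-204867 - \frac{316}{189}} = \frac{1}{- \frac{38720179}{189}} = - \frac{189}{38720179}$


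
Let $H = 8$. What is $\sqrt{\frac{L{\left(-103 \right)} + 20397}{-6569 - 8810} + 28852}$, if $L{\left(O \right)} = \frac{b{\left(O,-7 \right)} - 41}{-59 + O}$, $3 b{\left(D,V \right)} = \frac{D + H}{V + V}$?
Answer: $\frac{\sqrt{117737000597463}}{63882} \approx 169.85$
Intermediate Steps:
$b{\left(D,V \right)} = \frac{8 + D}{6 V}$ ($b{\left(D,V \right)} = \frac{\left(D + 8\right) \frac{1}{V + V}}{3} = \frac{\left(8 + D\right) \frac{1}{2 V}}{3} = \frac{\frac{1}{2} \frac{1}{V} \left(8 + D\right)}{3} = \frac{8 + D}{6 V}$)
$L{\left(O \right)} = \frac{- \frac{865}{21} - \frac{O}{42}}{-59 + O}$ ($L{\left(O \right)} = \frac{\frac{8 + O}{6 \left(-7\right)} - 41}{-59 + O} = \frac{\frac{1}{6} \left(- \frac{1}{7}\right) \left(8 + O\right) - 41}{-59 + O} = \frac{\left(- \frac{4}{21} - \frac{O}{42}\right) - 41}{-59 + O} = \frac{- \frac{865}{21} - \frac{O}{42}}{-59 + O}$)
$\sqrt{\frac{L{\left(-103 \right)} + 20397}{-6569 - 8810} + 28852} = \sqrt{\frac{\frac{-1730 - -103}{42 \left(-59 - 103\right)} + 20397}{-6569 - 8810} + 28852} = \sqrt{\frac{\frac{-1730 + 103}{42 \left(-162\right)} + 20397}{-15379} + 28852} = \sqrt{\left(\frac{1}{42} \left(- \frac{1}{162}\right) \left(-1627\right) + 20397\right) \left(- \frac{1}{15379}\right) + 28852} = \sqrt{\left(\frac{1627}{6804} + 20397\right) \left(- \frac{1}{15379}\right) + 28852} = \sqrt{\frac{138782815}{6804} \left(- \frac{1}{15379}\right) + 28852} = \sqrt{- \frac{138782815}{104638716} + 28852} = \sqrt{\frac{3018897451217}{104638716}} = \frac{\sqrt{117737000597463}}{63882}$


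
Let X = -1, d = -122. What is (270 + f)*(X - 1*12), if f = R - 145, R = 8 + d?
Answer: -143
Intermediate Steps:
R = -114 (R = 8 - 122 = -114)
f = -259 (f = -114 - 145 = -259)
(270 + f)*(X - 1*12) = (270 - 259)*(-1 - 1*12) = 11*(-1 - 12) = 11*(-13) = -143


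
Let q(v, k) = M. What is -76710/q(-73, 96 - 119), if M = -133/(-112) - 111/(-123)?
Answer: -16773920/457 ≈ -36704.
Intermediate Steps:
M = 1371/656 (M = -133*(-1/112) - 111*(-1/123) = 19/16 + 37/41 = 1371/656 ≈ 2.0899)
q(v, k) = 1371/656
-76710/q(-73, 96 - 119) = -76710/1371/656 = -76710*656/1371 = -16773920/457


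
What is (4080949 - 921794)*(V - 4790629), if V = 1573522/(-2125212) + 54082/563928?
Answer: -251916697205442598794865/16645368788 ≈ -1.5134e+13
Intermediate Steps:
V = -10728019431/16645368788 (V = 1573522*(-1/2125212) + 54082*(1/563928) = -786761/1062606 + 27041/281964 = -10728019431/16645368788 ≈ -0.64450)
(4080949 - 921794)*(V - 4790629) = (4080949 - 921794)*(-10728019431/16645368788 - 4790629) = 3159155*(-79741797159507083/16645368788) = -251916697205442598794865/16645368788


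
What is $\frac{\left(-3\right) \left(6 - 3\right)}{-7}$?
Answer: $\frac{9}{7} \approx 1.2857$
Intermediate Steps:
$\frac{\left(-3\right) \left(6 - 3\right)}{-7} = - \frac{\left(-3\right) 3}{7} = \left(- \frac{1}{7}\right) \left(-9\right) = \frac{9}{7}$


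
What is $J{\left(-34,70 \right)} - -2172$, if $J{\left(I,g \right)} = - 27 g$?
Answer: $282$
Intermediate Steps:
$J{\left(-34,70 \right)} - -2172 = \left(-27\right) 70 - -2172 = -1890 + 2172 = 282$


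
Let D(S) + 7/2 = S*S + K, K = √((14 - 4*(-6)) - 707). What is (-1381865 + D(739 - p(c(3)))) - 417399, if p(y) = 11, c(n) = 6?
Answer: -2538567/2 + I*√669 ≈ -1.2693e+6 + 25.865*I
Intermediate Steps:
K = I*√669 (K = √((14 + 24) - 707) = √(38 - 707) = √(-669) = I*√669 ≈ 25.865*I)
D(S) = -7/2 + S² + I*√669 (D(S) = -7/2 + (S*S + I*√669) = -7/2 + (S² + I*√669) = -7/2 + S² + I*√669)
(-1381865 + D(739 - p(c(3)))) - 417399 = (-1381865 + (-7/2 + (739 - 1*11)² + I*√669)) - 417399 = (-1381865 + (-7/2 + (739 - 11)² + I*√669)) - 417399 = (-1381865 + (-7/2 + 728² + I*√669)) - 417399 = (-1381865 + (-7/2 + 529984 + I*√669)) - 417399 = (-1381865 + (1059961/2 + I*√669)) - 417399 = (-1703769/2 + I*√669) - 417399 = -2538567/2 + I*√669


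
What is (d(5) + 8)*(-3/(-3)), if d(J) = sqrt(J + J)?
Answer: 8 + sqrt(10) ≈ 11.162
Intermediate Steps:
d(J) = sqrt(2)*sqrt(J) (d(J) = sqrt(2*J) = sqrt(2)*sqrt(J))
(d(5) + 8)*(-3/(-3)) = (sqrt(2)*sqrt(5) + 8)*(-3/(-3)) = (sqrt(10) + 8)*(-3*(-1/3)) = (8 + sqrt(10))*1 = 8 + sqrt(10)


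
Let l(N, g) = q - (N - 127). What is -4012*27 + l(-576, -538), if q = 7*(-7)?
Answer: -107670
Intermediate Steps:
q = -49
l(N, g) = 78 - N (l(N, g) = -49 - (N - 127) = -49 - (-127 + N) = -49 + (127 - N) = 78 - N)
-4012*27 + l(-576, -538) = -4012*27 + (78 - 1*(-576)) = -108324 + (78 + 576) = -108324 + 654 = -107670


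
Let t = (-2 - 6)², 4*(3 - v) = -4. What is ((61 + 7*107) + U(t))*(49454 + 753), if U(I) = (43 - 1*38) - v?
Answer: 40717877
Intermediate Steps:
v = 4 (v = 3 - ¼*(-4) = 3 + 1 = 4)
t = 64 (t = (-8)² = 64)
U(I) = 1 (U(I) = (43 - 1*38) - 1*4 = (43 - 38) - 4 = 5 - 4 = 1)
((61 + 7*107) + U(t))*(49454 + 753) = ((61 + 7*107) + 1)*(49454 + 753) = ((61 + 749) + 1)*50207 = (810 + 1)*50207 = 811*50207 = 40717877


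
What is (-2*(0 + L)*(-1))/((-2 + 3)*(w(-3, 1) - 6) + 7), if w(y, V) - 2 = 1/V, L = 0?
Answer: 0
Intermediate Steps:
w(y, V) = 2 + 1/V
(-2*(0 + L)*(-1))/((-2 + 3)*(w(-3, 1) - 6) + 7) = (-2*(0 + 0)*(-1))/((-2 + 3)*((2 + 1/1) - 6) + 7) = (-2*0*(-1))/(1*((2 + 1) - 6) + 7) = (0*(-1))/(1*(3 - 6) + 7) = 0/(1*(-3) + 7) = 0/(-3 + 7) = 0/4 = 0*(1/4) = 0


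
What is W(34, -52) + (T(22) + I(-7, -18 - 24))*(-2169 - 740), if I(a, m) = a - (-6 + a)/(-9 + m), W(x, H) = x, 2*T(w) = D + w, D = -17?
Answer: 1414333/102 ≈ 13866.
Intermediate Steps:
T(w) = -17/2 + w/2 (T(w) = (-17 + w)/2 = -17/2 + w/2)
I(a, m) = a - (-6 + a)/(-9 + m)
W(34, -52) + (T(22) + I(-7, -18 - 24))*(-2169 - 740) = 34 + ((-17/2 + (½)*22) + (6 - 10*(-7) - 7*(-18 - 24))/(-9 + (-18 - 24)))*(-2169 - 740) = 34 + ((-17/2 + 11) + (6 + 70 - 7*(-42))/(-9 - 42))*(-2909) = 34 + (5/2 + (6 + 70 + 294)/(-51))*(-2909) = 34 + (5/2 - 1/51*370)*(-2909) = 34 + (5/2 - 370/51)*(-2909) = 34 - 485/102*(-2909) = 34 + 1410865/102 = 1414333/102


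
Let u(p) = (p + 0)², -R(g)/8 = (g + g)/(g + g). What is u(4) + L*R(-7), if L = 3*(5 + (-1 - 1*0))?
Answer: -80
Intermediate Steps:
L = 12 (L = 3*(5 + (-1 + 0)) = 3*(5 - 1) = 3*4 = 12)
R(g) = -8 (R(g) = -8*(g + g)/(g + g) = -8*2*g/(2*g) = -8*2*g*1/(2*g) = -8*1 = -8)
u(p) = p²
u(4) + L*R(-7) = 4² + 12*(-8) = 16 - 96 = -80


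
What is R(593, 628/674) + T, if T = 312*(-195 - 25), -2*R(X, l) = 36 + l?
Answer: -23137903/337 ≈ -68659.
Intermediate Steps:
R(X, l) = -18 - l/2 (R(X, l) = -(36 + l)/2 = -18 - l/2)
T = -68640 (T = 312*(-220) = -68640)
R(593, 628/674) + T = (-18 - 314/674) - 68640 = (-18 - ½*314/337) - 68640 = (-18 - 157/337) - 68640 = -6223/337 - 68640 = -23137903/337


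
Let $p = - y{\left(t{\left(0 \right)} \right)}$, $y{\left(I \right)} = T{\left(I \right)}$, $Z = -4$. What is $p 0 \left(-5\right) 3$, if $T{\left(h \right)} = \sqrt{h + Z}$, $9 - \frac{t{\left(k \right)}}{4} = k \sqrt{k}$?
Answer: $0$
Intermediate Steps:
$t{\left(k \right)} = 36 - 4 k^{\frac{3}{2}}$ ($t{\left(k \right)} = 36 - 4 k \sqrt{k} = 36 - 4 k^{\frac{3}{2}}$)
$T{\left(h \right)} = \sqrt{-4 + h}$ ($T{\left(h \right)} = \sqrt{h - 4} = \sqrt{-4 + h}$)
$y{\left(I \right)} = \sqrt{-4 + I}$
$p = - 4 \sqrt{2}$ ($p = - \sqrt{-4 + \left(36 - 4 \cdot 0^{\frac{3}{2}}\right)} = - \sqrt{-4 + \left(36 - 0\right)} = - \sqrt{-4 + \left(36 + 0\right)} = - \sqrt{-4 + 36} = - \sqrt{32} = - 4 \sqrt{2} \approx -5.6569$)
$p 0 \left(-5\right) 3 = - 4 \sqrt{2} \cdot 0 \left(-5\right) 3 = - 4 \sqrt{2} \cdot 0 \cdot 3 = - 4 \sqrt{2} \cdot 0 = 0$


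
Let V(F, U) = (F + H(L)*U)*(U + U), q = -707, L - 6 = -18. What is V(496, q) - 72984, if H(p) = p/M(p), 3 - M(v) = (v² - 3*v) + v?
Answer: -38589248/55 ≈ -7.0162e+5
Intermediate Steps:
L = -12 (L = 6 - 18 = -12)
M(v) = 3 - v² + 2*v (M(v) = 3 - ((v² - 3*v) + v) = 3 - (v² - 2*v) = 3 + (-v² + 2*v) = 3 - v² + 2*v)
H(p) = p/(3 - p² + 2*p)
V(F, U) = 2*U*(F + 4*U/55) (V(F, U) = (F + (-12/(3 - 1*(-12)² + 2*(-12)))*U)*(U + U) = (F + (-12/(3 - 1*144 - 24))*U)*(2*U) = (F + (-12/(3 - 144 - 24))*U)*(2*U) = (F + (-12/(-165))*U)*(2*U) = (F + (-12*(-1/165))*U)*(2*U) = (F + 4*U/55)*(2*U) = 2*U*(F + 4*U/55))
V(496, q) - 72984 = (2/55)*(-707)*(4*(-707) + 55*496) - 72984 = (2/55)*(-707)*(-2828 + 27280) - 72984 = (2/55)*(-707)*24452 - 72984 = -34575128/55 - 72984 = -38589248/55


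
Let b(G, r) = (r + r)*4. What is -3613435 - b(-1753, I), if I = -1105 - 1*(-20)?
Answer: -3604755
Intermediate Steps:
I = -1085 (I = -1105 + 20 = -1085)
b(G, r) = 8*r (b(G, r) = (2*r)*4 = 8*r)
-3613435 - b(-1753, I) = -3613435 - 8*(-1085) = -3613435 - 1*(-8680) = -3613435 + 8680 = -3604755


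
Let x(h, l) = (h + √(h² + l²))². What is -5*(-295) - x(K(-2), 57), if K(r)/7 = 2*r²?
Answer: 1475 - (56 + √6385)² ≈ -16996.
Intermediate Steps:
K(r) = 14*r² (K(r) = 7*(2*r²) = 14*r²)
-5*(-295) - x(K(-2), 57) = -5*(-295) - (14*(-2)² + √((14*(-2)²)² + 57²))² = 1475 - (14*4 + √((14*4)² + 3249))² = 1475 - (56 + √(56² + 3249))² = 1475 - (56 + √(3136 + 3249))² = 1475 - (56 + √6385)²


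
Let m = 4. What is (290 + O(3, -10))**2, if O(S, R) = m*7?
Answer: 101124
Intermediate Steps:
O(S, R) = 28 (O(S, R) = 4*7 = 28)
(290 + O(3, -10))**2 = (290 + 28)**2 = 318**2 = 101124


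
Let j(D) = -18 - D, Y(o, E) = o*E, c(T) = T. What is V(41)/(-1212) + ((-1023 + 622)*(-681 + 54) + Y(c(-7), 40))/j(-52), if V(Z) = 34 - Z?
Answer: 152195201/20604 ≈ 7386.7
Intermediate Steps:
Y(o, E) = E*o
V(41)/(-1212) + ((-1023 + 622)*(-681 + 54) + Y(c(-7), 40))/j(-52) = (34 - 1*41)/(-1212) + ((-1023 + 622)*(-681 + 54) + 40*(-7))/(-18 - 1*(-52)) = (34 - 41)*(-1/1212) + (-401*(-627) - 280)/(-18 + 52) = -7*(-1/1212) + (251427 - 280)/34 = 7/1212 + 251147*(1/34) = 7/1212 + 251147/34 = 152195201/20604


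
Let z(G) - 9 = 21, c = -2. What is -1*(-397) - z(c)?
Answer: 367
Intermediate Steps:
z(G) = 30 (z(G) = 9 + 21 = 30)
-1*(-397) - z(c) = -1*(-397) - 1*30 = 397 - 30 = 367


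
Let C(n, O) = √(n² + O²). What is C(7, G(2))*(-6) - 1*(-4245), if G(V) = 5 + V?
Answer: 4245 - 42*√2 ≈ 4185.6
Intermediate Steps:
C(n, O) = √(O² + n²)
C(7, G(2))*(-6) - 1*(-4245) = √((5 + 2)² + 7²)*(-6) - 1*(-4245) = √(7² + 49)*(-6) + 4245 = √(49 + 49)*(-6) + 4245 = √98*(-6) + 4245 = (7*√2)*(-6) + 4245 = -42*√2 + 4245 = 4245 - 42*√2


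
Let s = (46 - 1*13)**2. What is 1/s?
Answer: 1/1089 ≈ 0.00091827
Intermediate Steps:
s = 1089 (s = (46 - 13)**2 = 33**2 = 1089)
1/s = 1/1089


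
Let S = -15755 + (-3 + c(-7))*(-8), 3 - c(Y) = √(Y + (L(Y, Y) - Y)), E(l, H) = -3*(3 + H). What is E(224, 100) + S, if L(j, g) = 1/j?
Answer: -16064 + 8*I*√7/7 ≈ -16064.0 + 3.0237*I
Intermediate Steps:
E(l, H) = -9 - 3*H
c(Y) = 3 - √(1/Y) (c(Y) = 3 - √(Y + (1/Y - Y)) = 3 - √(1/Y))
S = -15755 + 8*I*√7/7 (S = -15755 + (-3 + (3 - √(1/(-7))))*(-8) = -15755 + (-3 + (3 - √(-⅐)))*(-8) = -15755 + (-3 + (3 - I*√7/7))*(-8) = -15755 - I*√7/7*(-8) = -15755 + 8*I*√7/7 ≈ -15755.0 + 3.0237*I)
E(224, 100) + S = (-9 - 3*100) + (-15755 + 8*I*√7/7) = (-9 - 300) + (-15755 + 8*I*√7/7) = -309 + (-15755 + 8*I*√7/7) = -16064 + 8*I*√7/7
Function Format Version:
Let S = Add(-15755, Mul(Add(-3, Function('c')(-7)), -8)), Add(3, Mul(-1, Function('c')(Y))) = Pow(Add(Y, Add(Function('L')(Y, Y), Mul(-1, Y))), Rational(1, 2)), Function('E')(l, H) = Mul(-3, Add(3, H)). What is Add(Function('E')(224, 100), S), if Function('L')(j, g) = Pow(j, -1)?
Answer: Add(-16064, Mul(Rational(8, 7), I, Pow(7, Rational(1, 2)))) ≈ Add(-16064., Mul(3.0237, I))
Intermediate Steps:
Function('E')(l, H) = Add(-9, Mul(-3, H))
Function('c')(Y) = Add(3, Mul(-1, Pow(Pow(Y, -1), Rational(1, 2)))) (Function('c')(Y) = Add(3, Mul(-1, Pow(Add(Y, Add(Pow(Y, -1), Mul(-1, Y))), Rational(1, 2)))) = Add(3, Mul(-1, Pow(Pow(Y, -1), Rational(1, 2)))))
S = Add(-15755, Mul(Rational(8, 7), I, Pow(7, Rational(1, 2)))) (S = Add(-15755, Mul(Add(-3, Add(3, Mul(-1, Pow(Pow(-7, -1), Rational(1, 2))))), -8)) = Add(-15755, Mul(Add(-3, Add(3, Mul(-1, Pow(Rational(-1, 7), Rational(1, 2))))), -8)) = Add(-15755, Mul(Add(-3, Add(3, Mul(-1, Mul(Rational(1, 7), I, Pow(7, Rational(1, 2)))))), -8)) = Add(-15755, Mul(Add(-3, Add(3, Mul(Rational(-1, 7), I, Pow(7, Rational(1, 2))))), -8)) = Add(-15755, Mul(Mul(Rational(-1, 7), I, Pow(7, Rational(1, 2))), -8)) = Add(-15755, Mul(Rational(8, 7), I, Pow(7, Rational(1, 2)))) ≈ Add(-15755., Mul(3.0237, I)))
Add(Function('E')(224, 100), S) = Add(Add(-9, Mul(-3, 100)), Add(-15755, Mul(Rational(8, 7), I, Pow(7, Rational(1, 2))))) = Add(Add(-9, -300), Add(-15755, Mul(Rational(8, 7), I, Pow(7, Rational(1, 2))))) = Add(-309, Add(-15755, Mul(Rational(8, 7), I, Pow(7, Rational(1, 2))))) = Add(-16064, Mul(Rational(8, 7), I, Pow(7, Rational(1, 2))))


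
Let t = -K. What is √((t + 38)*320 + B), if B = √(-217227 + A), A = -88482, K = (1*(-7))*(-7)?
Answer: √(-3520 + I*√305709) ≈ 4.6454 + 59.511*I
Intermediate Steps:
K = 49 (K = -7*(-7) = 49)
t = -49 (t = -1*49 = -49)
B = I*√305709 (B = √(-217227 - 88482) = √(-305709) = I*√305709 ≈ 552.91*I)
√((t + 38)*320 + B) = √((-49 + 38)*320 + I*√305709) = √(-11*320 + I*√305709) = √(-3520 + I*√305709)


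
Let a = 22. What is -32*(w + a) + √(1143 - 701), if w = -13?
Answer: -288 + √442 ≈ -266.98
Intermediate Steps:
-32*(w + a) + √(1143 - 701) = -32*(-13 + 22) + √(1143 - 701) = -32*9 + √442 = -288 + √442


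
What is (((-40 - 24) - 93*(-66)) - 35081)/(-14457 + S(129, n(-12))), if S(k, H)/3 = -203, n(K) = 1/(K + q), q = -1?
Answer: 3223/1674 ≈ 1.9253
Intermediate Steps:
n(K) = 1/(-1 + K) (n(K) = 1/(K - 1) = 1/(-1 + K))
S(k, H) = -609 (S(k, H) = 3*(-203) = -609)
(((-40 - 24) - 93*(-66)) - 35081)/(-14457 + S(129, n(-12))) = (((-40 - 24) - 93*(-66)) - 35081)/(-14457 - 609) = ((-64 + 6138) - 35081)/(-15066) = (6074 - 35081)*(-1/15066) = -29007*(-1/15066) = 3223/1674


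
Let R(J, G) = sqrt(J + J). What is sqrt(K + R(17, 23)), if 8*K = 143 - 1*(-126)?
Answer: sqrt(538 + 16*sqrt(34))/4 ≈ 6.2814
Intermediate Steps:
K = 269/8 (K = (143 - 1*(-126))/8 = (143 + 126)/8 = (1/8)*269 = 269/8 ≈ 33.625)
R(J, G) = sqrt(2)*sqrt(J) (R(J, G) = sqrt(2*J) = sqrt(2)*sqrt(J))
sqrt(K + R(17, 23)) = sqrt(269/8 + sqrt(2)*sqrt(17)) = sqrt(269/8 + sqrt(34))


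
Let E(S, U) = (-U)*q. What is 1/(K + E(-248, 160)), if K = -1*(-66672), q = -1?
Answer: 1/66832 ≈ 1.4963e-5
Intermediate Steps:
E(S, U) = U (E(S, U) = -U*(-1) = U)
K = 66672
1/(K + E(-248, 160)) = 1/(66672 + 160) = 1/66832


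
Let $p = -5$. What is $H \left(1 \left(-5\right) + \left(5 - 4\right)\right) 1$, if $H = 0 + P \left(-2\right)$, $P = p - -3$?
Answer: $-16$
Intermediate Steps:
$P = -2$ ($P = -5 - -3 = -5 + 3 = -2$)
$H = 4$ ($H = 0 - -4 = 0 + 4 = 4$)
$H \left(1 \left(-5\right) + \left(5 - 4\right)\right) 1 = 4 \left(1 \left(-5\right) + \left(5 - 4\right)\right) 1 = 4 \left(-5 + 1\right) 1 = 4 \left(-4\right) 1 = \left(-16\right) 1 = -16$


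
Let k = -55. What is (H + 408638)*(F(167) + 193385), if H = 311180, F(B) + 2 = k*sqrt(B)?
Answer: 139200564294 - 39589990*sqrt(167) ≈ 1.3869e+11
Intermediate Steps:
F(B) = -2 - 55*sqrt(B)
(H + 408638)*(F(167) + 193385) = (311180 + 408638)*((-2 - 55*sqrt(167)) + 193385) = 719818*(193383 - 55*sqrt(167)) = 139200564294 - 39589990*sqrt(167)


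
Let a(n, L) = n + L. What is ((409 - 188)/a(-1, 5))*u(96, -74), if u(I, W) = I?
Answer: 5304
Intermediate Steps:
a(n, L) = L + n
((409 - 188)/a(-1, 5))*u(96, -74) = ((409 - 188)/(5 - 1))*96 = (221/4)*96 = 5304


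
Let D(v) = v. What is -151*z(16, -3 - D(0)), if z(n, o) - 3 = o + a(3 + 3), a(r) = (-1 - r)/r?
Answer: 1057/6 ≈ 176.17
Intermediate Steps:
a(r) = (-1 - r)/r
z(n, o) = 11/6 + o (z(n, o) = 3 + (o + (-1 - (3 + 3))/(3 + 3)) = 3 + (o + (-1 - 1*6)/6) = 3 + (o + (-1 - 6)/6) = 3 + (o + (⅙)*(-7)) = 3 + (o - 7/6) = 3 + (-7/6 + o) = 11/6 + o)
-151*z(16, -3 - D(0)) = -151*(11/6 + (-3 - 1*0)) = -151*(11/6 + (-3 + 0)) = -151*(11/6 - 3) = -151*(-7/6) = 1057/6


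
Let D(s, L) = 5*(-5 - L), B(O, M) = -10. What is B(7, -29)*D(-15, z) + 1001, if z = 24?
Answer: 2451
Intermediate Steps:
D(s, L) = -25 - 5*L
B(7, -29)*D(-15, z) + 1001 = -10*(-25 - 5*24) + 1001 = -10*(-25 - 120) + 1001 = -10*(-145) + 1001 = 1450 + 1001 = 2451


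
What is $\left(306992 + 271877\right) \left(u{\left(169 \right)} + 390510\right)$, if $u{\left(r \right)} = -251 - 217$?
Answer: $225783222498$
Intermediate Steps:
$u{\left(r \right)} = -468$
$\left(306992 + 271877\right) \left(u{\left(169 \right)} + 390510\right) = \left(306992 + 271877\right) \left(-468 + 390510\right) = 578869 \cdot 390042 = 225783222498$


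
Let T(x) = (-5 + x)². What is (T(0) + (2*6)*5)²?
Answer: 7225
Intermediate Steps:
(T(0) + (2*6)*5)² = ((-5 + 0)² + (2*6)*5)² = ((-5)² + 12*5)² = (25 + 60)² = 85² = 7225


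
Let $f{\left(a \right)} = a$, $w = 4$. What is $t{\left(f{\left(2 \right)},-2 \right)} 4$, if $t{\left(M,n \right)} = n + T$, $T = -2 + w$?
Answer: $0$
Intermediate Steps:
$T = 2$ ($T = -2 + 4 = 2$)
$t{\left(M,n \right)} = 2 + n$ ($t{\left(M,n \right)} = n + 2 = 2 + n$)
$t{\left(f{\left(2 \right)},-2 \right)} 4 = \left(2 - 2\right) 4 = 0 \cdot 4 = 0$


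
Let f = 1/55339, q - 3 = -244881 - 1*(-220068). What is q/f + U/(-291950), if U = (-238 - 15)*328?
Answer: -200417922083758/145975 ≈ -1.3730e+9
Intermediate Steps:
U = -82984 (U = -253*328 = -82984)
q = -24810 (q = 3 + (-244881 - 1*(-220068)) = 3 + (-244881 + 220068) = 3 - 24813 = -24810)
f = 1/55339 ≈ 1.8070e-5
q/f + U/(-291950) = -24810/1/55339 - 82984/(-291950) = -24810*55339 - 82984*(-1/291950) = -1372960590 + 41492/145975 = -200417922083758/145975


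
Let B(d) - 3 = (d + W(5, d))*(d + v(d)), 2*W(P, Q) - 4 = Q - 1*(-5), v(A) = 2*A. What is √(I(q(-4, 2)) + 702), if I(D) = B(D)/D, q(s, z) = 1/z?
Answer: √2895/2 ≈ 26.903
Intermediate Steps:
W(P, Q) = 9/2 + Q/2 (W(P, Q) = 2 + (Q - 1*(-5))/2 = 2 + (Q + 5)/2 = 2 + (5 + Q)/2 = 2 + (5/2 + Q/2) = 9/2 + Q/2)
B(d) = 3 + 3*d*(9/2 + 3*d/2) (B(d) = 3 + (d + (9/2 + d/2))*(d + 2*d) = 3 + (9/2 + 3*d/2)*(3*d) = 3 + 3*d*(9/2 + 3*d/2))
I(D) = (3 + 9*D²/2 + 27*D/2)/D
√(I(q(-4, 2)) + 702) = √((27/2 + 3/(1/2) + (9/2)/2) + 702) = √((27/2 + 3/(½) + (9/2)*(½)) + 702) = √((27/2 + 3*2 + 9/4) + 702) = √((27/2 + 6 + 9/4) + 702) = √(87/4 + 702) = √(2895/4) = √2895/2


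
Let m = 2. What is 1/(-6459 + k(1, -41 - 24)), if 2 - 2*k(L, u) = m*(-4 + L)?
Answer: -1/6455 ≈ -0.00015492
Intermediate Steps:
k(L, u) = 5 - L (k(L, u) = 1 - (-4 + L) = 1 - (-8 + 2*L)/2 = 1 + (4 - L) = 5 - L)
1/(-6459 + k(1, -41 - 24)) = 1/(-6459 + (5 - 1*1)) = 1/(-6459 + (5 - 1)) = 1/(-6459 + 4) = 1/(-6455) = -1/6455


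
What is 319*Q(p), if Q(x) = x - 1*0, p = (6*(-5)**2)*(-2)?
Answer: -95700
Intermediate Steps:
p = -300 (p = (6*25)*(-2) = 150*(-2) = -300)
Q(x) = x (Q(x) = x + 0 = x)
319*Q(p) = 319*(-300) = -95700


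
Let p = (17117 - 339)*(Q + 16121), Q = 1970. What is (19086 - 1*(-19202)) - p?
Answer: -303492510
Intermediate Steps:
p = 303530798 (p = (17117 - 339)*(1970 + 16121) = 16778*18091 = 303530798)
(19086 - 1*(-19202)) - p = (19086 - 1*(-19202)) - 1*303530798 = (19086 + 19202) - 303530798 = 38288 - 303530798 = -303492510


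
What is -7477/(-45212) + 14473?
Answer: 654360753/45212 ≈ 14473.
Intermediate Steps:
-7477/(-45212) + 14473 = -7477*(-1/45212) + 14473 = 7477/45212 + 14473 = 654360753/45212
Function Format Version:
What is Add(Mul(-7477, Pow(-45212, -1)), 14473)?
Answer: Rational(654360753, 45212) ≈ 14473.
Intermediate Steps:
Add(Mul(-7477, Pow(-45212, -1)), 14473) = Add(Mul(-7477, Rational(-1, 45212)), 14473) = Add(Rational(7477, 45212), 14473) = Rational(654360753, 45212)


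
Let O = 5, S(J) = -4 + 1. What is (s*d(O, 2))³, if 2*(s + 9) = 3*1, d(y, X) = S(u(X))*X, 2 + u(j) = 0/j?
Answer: 91125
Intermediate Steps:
u(j) = -2 (u(j) = -2 + 0/j = -2 + 0 = -2)
S(J) = -3
d(y, X) = -3*X
s = -15/2 (s = -9 + (3*1)/2 = -9 + (½)*3 = -9 + 3/2 = -15/2 ≈ -7.5000)
(s*d(O, 2))³ = (-(-45)*2/2)³ = (-15/2*(-6))³ = 45³ = 91125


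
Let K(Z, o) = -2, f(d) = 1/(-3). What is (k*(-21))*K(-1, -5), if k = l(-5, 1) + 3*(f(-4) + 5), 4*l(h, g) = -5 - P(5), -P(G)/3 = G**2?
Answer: 1323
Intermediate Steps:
P(G) = -3*G**2
f(d) = -1/3
l(h, g) = 35/2 (l(h, g) = (-5 - (-3)*5**2)/4 = (-5 - (-3)*25)/4 = (-5 - 1*(-75))/4 = (-5 + 75)/4 = (1/4)*70 = 35/2)
k = 63/2 (k = 35/2 + 3*(-1/3 + 5) = 35/2 + 3*(14/3) = 35/2 + 14 = 63/2 ≈ 31.500)
(k*(-21))*K(-1, -5) = ((63/2)*(-21))*(-2) = -1323/2*(-2) = 1323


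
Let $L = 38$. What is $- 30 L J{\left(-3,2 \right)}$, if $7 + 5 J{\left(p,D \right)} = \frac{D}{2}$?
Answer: $1368$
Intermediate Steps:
$J{\left(p,D \right)} = - \frac{7}{5} + \frac{D}{10}$ ($J{\left(p,D \right)} = - \frac{7}{5} + \frac{D \frac{1}{2}}{5} = - \frac{7}{5} + \frac{\frac{1}{2} D}{5} = - \frac{7}{5} + \frac{D}{10}$)
$- 30 L J{\left(-3,2 \right)} = \left(-30\right) 38 \left(- \frac{7}{5} + \frac{1}{10} \cdot 2\right) = - 1140 \left(- \frac{7}{5} + \frac{1}{5}\right) = \left(-1140\right) \left(- \frac{6}{5}\right) = 1368$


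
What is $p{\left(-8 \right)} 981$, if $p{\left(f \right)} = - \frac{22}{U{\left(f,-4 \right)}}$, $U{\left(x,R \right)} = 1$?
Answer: $-21582$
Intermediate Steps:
$p{\left(f \right)} = -22$ ($p{\left(f \right)} = - \frac{22}{1} = \left(-22\right) 1 = -22$)
$p{\left(-8 \right)} 981 = \left(-22\right) 981 = -21582$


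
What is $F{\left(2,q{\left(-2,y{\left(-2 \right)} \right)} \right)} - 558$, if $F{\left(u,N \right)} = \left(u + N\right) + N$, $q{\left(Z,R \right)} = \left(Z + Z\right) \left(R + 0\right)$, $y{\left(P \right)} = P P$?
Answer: $-588$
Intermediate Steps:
$y{\left(P \right)} = P^{2}$
$q{\left(Z,R \right)} = 2 R Z$ ($q{\left(Z,R \right)} = 2 Z R = 2 R Z$)
$F{\left(u,N \right)} = u + 2 N$ ($F{\left(u,N \right)} = \left(N + u\right) + N = u + 2 N$)
$F{\left(2,q{\left(-2,y{\left(-2 \right)} \right)} \right)} - 558 = \left(2 + 2 \cdot 2 \left(-2\right)^{2} \left(-2\right)\right) - 558 = \left(2 + 2 \cdot 2 \cdot 4 \left(-2\right)\right) - 558 = \left(2 + 2 \left(-16\right)\right) - 558 = \left(2 - 32\right) - 558 = -30 - 558 = -588$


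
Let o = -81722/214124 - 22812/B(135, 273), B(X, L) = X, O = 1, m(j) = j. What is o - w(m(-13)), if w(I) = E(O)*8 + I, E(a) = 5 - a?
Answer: -907476203/4817790 ≈ -188.36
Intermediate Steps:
o = -815938193/4817790 (o = -81722/214124 - 22812/135 = -81722*1/214124 - 22812*1/135 = -40861/107062 - 7604/45 = -815938193/4817790 ≈ -169.36)
w(I) = 32 + I (w(I) = (5 - 1*1)*8 + I = (5 - 1)*8 + I = 4*8 + I = 32 + I)
o - w(m(-13)) = -815938193/4817790 - (32 - 13) = -815938193/4817790 - 1*19 = -815938193/4817790 - 19 = -907476203/4817790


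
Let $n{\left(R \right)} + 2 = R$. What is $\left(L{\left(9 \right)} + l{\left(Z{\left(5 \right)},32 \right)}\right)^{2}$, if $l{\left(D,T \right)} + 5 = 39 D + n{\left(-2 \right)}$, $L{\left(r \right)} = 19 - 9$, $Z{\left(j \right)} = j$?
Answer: $38416$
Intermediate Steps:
$n{\left(R \right)} = -2 + R$
$L{\left(r \right)} = 10$ ($L{\left(r \right)} = 19 - 9 = 10$)
$l{\left(D,T \right)} = -9 + 39 D$ ($l{\left(D,T \right)} = -5 + \left(39 D - 4\right) = -5 + \left(-4 + 39 D\right) = -9 + 39 D$)
$\left(L{\left(9 \right)} + l{\left(Z{\left(5 \right)},32 \right)}\right)^{2} = \left(10 + \left(-9 + 39 \cdot 5\right)\right)^{2} = \left(10 + \left(-9 + 195\right)\right)^{2} = \left(10 + 186\right)^{2} = 196^{2} = 38416$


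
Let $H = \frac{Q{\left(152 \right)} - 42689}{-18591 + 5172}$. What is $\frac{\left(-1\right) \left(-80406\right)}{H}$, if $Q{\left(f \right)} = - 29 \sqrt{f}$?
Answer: $\frac{46060069818546}{1822222889} - \frac{62580150612 \sqrt{38}}{1822222889} \approx 25065.0$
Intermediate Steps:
$H = \frac{42689}{13419} + \frac{58 \sqrt{38}}{13419}$ ($H = \frac{- 29 \sqrt{152} - 42689}{-18591 + 5172} = \frac{- 29 \cdot 2 \sqrt{38} - 42689}{-13419} = \left(- 58 \sqrt{38} - 42689\right) \left(- \frac{1}{13419}\right) = \left(-42689 - 58 \sqrt{38}\right) \left(- \frac{1}{13419}\right) = \frac{42689}{13419} + \frac{58 \sqrt{38}}{13419} \approx 3.2079$)
$\frac{\left(-1\right) \left(-80406\right)}{H} = \frac{\left(-1\right) \left(-80406\right)}{\frac{42689}{13419} + \frac{58 \sqrt{38}}{13419}} = \frac{80406}{\frac{42689}{13419} + \frac{58 \sqrt{38}}{13419}}$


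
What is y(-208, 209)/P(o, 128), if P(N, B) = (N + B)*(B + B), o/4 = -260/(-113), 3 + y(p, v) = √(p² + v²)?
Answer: -113/1323008 + 113*√86945/3969024 ≈ 0.0083095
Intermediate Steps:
y(p, v) = -3 + √(p² + v²)
o = 1040/113 (o = 4*(-260/(-113)) = 4*(-260*(-1/113)) = 4*(260/113) = 1040/113 ≈ 9.2035)
P(N, B) = 2*B*(B + N) (P(N, B) = (B + N)*(2*B) = 2*B*(B + N))
y(-208, 209)/P(o, 128) = (-3 + √((-208)² + 209²))/((2*128*(128 + 1040/113))) = (-3 + √(43264 + 43681))/((2*128*(15504/113))) = (-3 + √86945)/(3969024/113) = (-3 + √86945)*(113/3969024) = -113/1323008 + 113*√86945/3969024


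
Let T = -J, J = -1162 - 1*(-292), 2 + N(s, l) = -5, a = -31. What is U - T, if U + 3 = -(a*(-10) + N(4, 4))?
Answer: -1176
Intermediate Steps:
N(s, l) = -7 (N(s, l) = -2 - 5 = -7)
J = -870 (J = -1162 + 292 = -870)
U = -306 (U = -3 - (-31*(-10) - 7) = -3 - (310 - 7) = -3 - 1*303 = -3 - 303 = -306)
T = 870 (T = -1*(-870) = 870)
U - T = -306 - 1*870 = -306 - 870 = -1176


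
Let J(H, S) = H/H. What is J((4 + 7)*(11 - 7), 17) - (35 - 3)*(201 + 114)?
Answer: -10079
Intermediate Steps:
J(H, S) = 1
J((4 + 7)*(11 - 7), 17) - (35 - 3)*(201 + 114) = 1 - (35 - 3)*(201 + 114) = 1 - 32*315 = 1 - 1*10080 = 1 - 10080 = -10079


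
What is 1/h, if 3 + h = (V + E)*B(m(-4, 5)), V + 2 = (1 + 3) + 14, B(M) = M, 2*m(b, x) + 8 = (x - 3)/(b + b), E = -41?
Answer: 8/801 ≈ 0.0099875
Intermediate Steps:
m(b, x) = -4 + (-3 + x)/(4*b) (m(b, x) = -4 + ((x - 3)/(b + b))/2 = -4 + ((-3 + x)/((2*b)))/2 = -4 + ((-3 + x)*(1/(2*b)))/2 = -4 + ((-3 + x)/(2*b))/2 = -4 + (-3 + x)/(4*b))
V = 16 (V = -2 + ((1 + 3) + 14) = -2 + (4 + 14) = -2 + 18 = 16)
h = 801/8 (h = -3 + (16 - 41)*((1/4)*(-3 + 5 - 16*(-4))/(-4)) = -3 - 25*(-1)*(-3 + 5 + 64)/(4*4) = -3 - 25*(-1)*66/(4*4) = -3 - 25*(-33/8) = -3 + 825/8 = 801/8 ≈ 100.13)
1/h = 1/(801/8) = 8/801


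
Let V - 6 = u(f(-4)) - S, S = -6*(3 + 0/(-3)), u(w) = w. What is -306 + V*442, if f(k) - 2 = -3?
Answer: 9860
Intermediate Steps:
f(k) = -1 (f(k) = 2 - 3 = -1)
S = -18 (S = -6*(3 + 0*(-1/3)) = -6*(3 + 0) = -6*3 = -18)
V = 23 (V = 6 + (-1 - 1*(-18)) = 6 + (-1 + 18) = 6 + 17 = 23)
-306 + V*442 = -306 + 23*442 = -306 + 10166 = 9860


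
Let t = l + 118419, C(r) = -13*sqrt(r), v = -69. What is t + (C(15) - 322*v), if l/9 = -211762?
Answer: -1765221 - 13*sqrt(15) ≈ -1.7653e+6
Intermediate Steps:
l = -1905858 (l = 9*(-211762) = -1905858)
t = -1787439 (t = -1905858 + 118419 = -1787439)
t + (C(15) - 322*v) = -1787439 + (-13*sqrt(15) - 322*(-69)) = -1787439 + (-13*sqrt(15) + 22218) = -1787439 + (22218 - 13*sqrt(15)) = -1765221 - 13*sqrt(15)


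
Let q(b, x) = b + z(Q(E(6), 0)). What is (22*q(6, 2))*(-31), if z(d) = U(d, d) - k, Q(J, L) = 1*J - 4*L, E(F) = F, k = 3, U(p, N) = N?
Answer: -6138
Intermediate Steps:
Q(J, L) = J - 4*L
z(d) = -3 + d (z(d) = d - 1*3 = d - 3 = -3 + d)
q(b, x) = 3 + b (q(b, x) = b + (-3 + (6 - 4*0)) = b + (-3 + (6 + 0)) = b + (-3 + 6) = b + 3 = 3 + b)
(22*q(6, 2))*(-31) = (22*(3 + 6))*(-31) = (22*9)*(-31) = 198*(-31) = -6138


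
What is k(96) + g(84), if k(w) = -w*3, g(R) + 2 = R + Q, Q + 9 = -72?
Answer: -287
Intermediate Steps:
Q = -81 (Q = -9 - 72 = -81)
g(R) = -83 + R (g(R) = -2 + (R - 81) = -2 + (-81 + R) = -83 + R)
k(w) = -3*w
k(96) + g(84) = -3*96 + (-83 + 84) = -288 + 1 = -287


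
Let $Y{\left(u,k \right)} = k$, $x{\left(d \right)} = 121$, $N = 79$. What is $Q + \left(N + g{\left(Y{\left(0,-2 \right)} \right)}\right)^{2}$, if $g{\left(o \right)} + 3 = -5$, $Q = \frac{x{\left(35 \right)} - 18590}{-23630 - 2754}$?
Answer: $\frac{133020213}{26384} \approx 5041.7$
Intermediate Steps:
$Q = \frac{18469}{26384}$ ($Q = \frac{121 - 18590}{-23630 - 2754} = - \frac{18469}{-26384} = \left(-18469\right) \left(- \frac{1}{26384}\right) = \frac{18469}{26384} \approx 0.70001$)
$g{\left(o \right)} = -8$ ($g{\left(o \right)} = -3 - 5 = -8$)
$Q + \left(N + g{\left(Y{\left(0,-2 \right)} \right)}\right)^{2} = \frac{18469}{26384} + \left(79 - 8\right)^{2} = \frac{18469}{26384} + 71^{2} = \frac{18469}{26384} + 5041 = \frac{133020213}{26384}$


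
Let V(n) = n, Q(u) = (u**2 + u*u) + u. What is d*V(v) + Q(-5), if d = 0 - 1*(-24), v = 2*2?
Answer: 141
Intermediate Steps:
Q(u) = u + 2*u**2 (Q(u) = (u**2 + u**2) + u = 2*u**2 + u = u + 2*u**2)
v = 4
d = 24 (d = 0 + 24 = 24)
d*V(v) + Q(-5) = 24*4 - 5*(1 + 2*(-5)) = 96 - 5*(1 - 10) = 96 - 5*(-9) = 96 + 45 = 141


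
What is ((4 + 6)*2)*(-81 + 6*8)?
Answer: -660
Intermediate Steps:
((4 + 6)*2)*(-81 + 6*8) = (10*2)*(-81 + 48) = 20*(-33) = -660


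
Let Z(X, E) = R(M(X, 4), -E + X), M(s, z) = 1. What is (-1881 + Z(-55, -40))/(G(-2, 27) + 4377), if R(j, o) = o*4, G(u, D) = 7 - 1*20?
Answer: -1941/4364 ≈ -0.44478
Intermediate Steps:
G(u, D) = -13 (G(u, D) = 7 - 20 = -13)
R(j, o) = 4*o
Z(X, E) = -4*E + 4*X (Z(X, E) = 4*(-E + X) = 4*(X - E) = -4*E + 4*X)
(-1881 + Z(-55, -40))/(G(-2, 27) + 4377) = (-1881 + (-4*(-40) + 4*(-55)))/(-13 + 4377) = (-1881 + (160 - 220))/4364 = (-1881 - 60)*(1/4364) = -1941*1/4364 = -1941/4364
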